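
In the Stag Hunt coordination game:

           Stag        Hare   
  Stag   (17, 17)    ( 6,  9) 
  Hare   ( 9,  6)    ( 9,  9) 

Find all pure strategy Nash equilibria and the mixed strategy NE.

Pure NE: (Stag, Stag) and (Hare, Hare); Mixed NE: p = 0.2727, q = 0.2727

Work:
Check pure NE:
(Stag, Stag): (17, 17) - no unilateral deviation beneficial
(Hare, Hare): (9, 9) - no unilateral deviation beneficial
Mixed NE: P1 plays Stag with p = 0.2727, P2 plays Stag with q = 0.2727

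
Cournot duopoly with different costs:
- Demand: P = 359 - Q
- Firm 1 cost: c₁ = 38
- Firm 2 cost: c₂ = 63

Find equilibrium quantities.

q₁* = 115.33, q₂* = 90.33

Work:
Reaction: q₁ = (359 - 38 - q₂)/2
Reaction: q₂ = (359 - 63 - q₁)/2
Solve simultaneously:
q₁* = (359 - 2×38 + 63)/3 = 115.33
q₂* = (359 - 2×63 + 38)/3 = 90.33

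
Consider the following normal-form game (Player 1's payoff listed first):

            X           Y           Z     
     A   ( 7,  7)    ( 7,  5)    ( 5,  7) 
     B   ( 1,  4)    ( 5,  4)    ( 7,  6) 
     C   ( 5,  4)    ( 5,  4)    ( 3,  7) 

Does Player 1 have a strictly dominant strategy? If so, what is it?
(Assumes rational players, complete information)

No strictly dominant strategy exists for Player 1

Work:
A strategy strictly dominates another if it gives a strictly higher payoff against every opponent action. Compare each pair of P1's strategies column-by-column:
  A vs B: [7 vs 1, 7 vs 5, 5 vs 7] → A does not strictly dominate B (column Z: 5 ≤ 7)
  A vs C: [7 vs 5, 7 vs 5, 5 vs 3] → A strictly dominates C
  B vs A: [1 vs 7, 5 vs 7, 7 vs 5] → B does not strictly dominate A (column X: 1 ≤ 7)
  B vs C: [1 vs 5, 5 vs 5, 7 vs 3] → B does not strictly dominate C (column X: 1 ≤ 5)
  C vs A: [5 vs 7, 5 vs 7, 3 vs 5] → C does not strictly dominate A (column X: 5 ≤ 7)
  C vs B: [5 vs 1, 5 vs 5, 3 vs 7] → C does not strictly dominate B (column Y: 5 ≤ 5)
No single strategy strictly dominates all others → no strictly dominant strategy.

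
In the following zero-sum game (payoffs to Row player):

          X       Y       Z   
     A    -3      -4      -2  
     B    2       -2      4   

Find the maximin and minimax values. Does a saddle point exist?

Maximin = -2, Minimax = -2, Saddle: True

Work:
Row minimums: [-4, -2] → maximin = -2
Column maximums: [2, -2, 4] → minimax = -2
Saddle point exists! Game value = -2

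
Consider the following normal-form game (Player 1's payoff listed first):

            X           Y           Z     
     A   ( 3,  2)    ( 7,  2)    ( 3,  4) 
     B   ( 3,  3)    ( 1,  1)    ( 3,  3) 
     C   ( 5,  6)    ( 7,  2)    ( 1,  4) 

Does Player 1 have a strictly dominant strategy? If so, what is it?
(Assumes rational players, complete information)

No strictly dominant strategy exists for Player 1

Work:
A strategy strictly dominates another if it gives a strictly higher payoff against every opponent action. Compare each pair of P1's strategies column-by-column:
  A vs B: [3 vs 3, 7 vs 1, 3 vs 3] → A does not strictly dominate B (column X: 3 ≤ 3)
  A vs C: [3 vs 5, 7 vs 7, 3 vs 1] → A does not strictly dominate C (column X: 3 ≤ 5)
  B vs A: [3 vs 3, 1 vs 7, 3 vs 3] → B does not strictly dominate A (column X: 3 ≤ 3)
  B vs C: [3 vs 5, 1 vs 7, 3 vs 1] → B does not strictly dominate C (column X: 3 ≤ 5)
  C vs A: [5 vs 3, 7 vs 7, 1 vs 3] → C does not strictly dominate A (column Y: 7 ≤ 7)
  C vs B: [5 vs 3, 7 vs 1, 1 vs 3] → C does not strictly dominate B (column Z: 1 ≤ 3)
No single strategy strictly dominates all others → no strictly dominant strategy.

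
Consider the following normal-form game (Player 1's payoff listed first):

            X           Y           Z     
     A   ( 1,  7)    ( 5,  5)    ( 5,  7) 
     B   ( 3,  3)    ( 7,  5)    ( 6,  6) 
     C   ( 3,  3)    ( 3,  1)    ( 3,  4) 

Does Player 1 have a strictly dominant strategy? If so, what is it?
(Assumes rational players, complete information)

No strictly dominant strategy exists for Player 1

Work:
A strategy strictly dominates another if it gives a strictly higher payoff against every opponent action. Compare each pair of P1's strategies column-by-column:
  A vs B: [1 vs 3, 5 vs 7, 5 vs 6] → A does not strictly dominate B (column X: 1 ≤ 3)
  A vs C: [1 vs 3, 5 vs 3, 5 vs 3] → A does not strictly dominate C (column X: 1 ≤ 3)
  B vs A: [3 vs 1, 7 vs 5, 6 vs 5] → B strictly dominates A
  B vs C: [3 vs 3, 7 vs 3, 6 vs 3] → B does not strictly dominate C (column X: 3 ≤ 3)
  C vs A: [3 vs 1, 3 vs 5, 3 vs 5] → C does not strictly dominate A (column Y: 3 ≤ 5)
  C vs B: [3 vs 3, 3 vs 7, 3 vs 6] → C does not strictly dominate B (column X: 3 ≤ 3)
No single strategy strictly dominates all others → no strictly dominant strategy.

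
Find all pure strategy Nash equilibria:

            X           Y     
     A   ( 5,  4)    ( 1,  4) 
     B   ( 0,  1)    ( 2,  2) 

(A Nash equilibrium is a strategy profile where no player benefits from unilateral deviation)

Nash equilibrium: (A, X), (B, Y)

Work:
Best responses:
  P1 vs X: payoffs [5, 0] → best response A (payoff 5)
  P1 vs Y: payoffs [1, 2] → best response B (payoff 2)
  P2 vs A: payoffs [4, 4] → best response X/Y (payoff 4)
  P2 vs B: payoffs [1, 2] → best response Y (payoff 2)
Mutual best responses: (A,X), (B,Y) → Nash equilibria.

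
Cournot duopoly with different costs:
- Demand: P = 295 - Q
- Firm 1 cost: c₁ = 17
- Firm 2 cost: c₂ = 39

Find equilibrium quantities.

q₁* = 100.0, q₂* = 78.0

Work:
Reaction: q₁ = (295 - 17 - q₂)/2
Reaction: q₂ = (295 - 39 - q₁)/2
Solve simultaneously:
q₁* = (295 - 2×17 + 39)/3 = 100.0
q₂* = (295 - 2×39 + 17)/3 = 78.0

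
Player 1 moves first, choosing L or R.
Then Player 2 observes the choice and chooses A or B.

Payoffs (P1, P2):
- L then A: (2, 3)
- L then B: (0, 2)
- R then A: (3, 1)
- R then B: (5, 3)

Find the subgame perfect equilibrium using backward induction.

P1 plays R, P2 plays A after L and B after R; Payoff (5, 3)

Work:
Backward induction:
After L: P2 chooses A → P1 gets 2
After R: P2 chooses B → P1 gets 5
P1 chooses R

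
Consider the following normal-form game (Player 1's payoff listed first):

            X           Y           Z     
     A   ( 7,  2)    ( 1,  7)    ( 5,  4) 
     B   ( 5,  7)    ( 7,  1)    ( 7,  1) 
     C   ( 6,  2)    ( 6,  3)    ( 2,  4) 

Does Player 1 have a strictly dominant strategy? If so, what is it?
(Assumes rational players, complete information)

No strictly dominant strategy exists for Player 1

Work:
A strategy strictly dominates another if it gives a strictly higher payoff against every opponent action. Compare each pair of P1's strategies column-by-column:
  A vs B: [7 vs 5, 1 vs 7, 5 vs 7] → A does not strictly dominate B (column Y: 1 ≤ 7)
  A vs C: [7 vs 6, 1 vs 6, 5 vs 2] → A does not strictly dominate C (column Y: 1 ≤ 6)
  B vs A: [5 vs 7, 7 vs 1, 7 vs 5] → B does not strictly dominate A (column X: 5 ≤ 7)
  B vs C: [5 vs 6, 7 vs 6, 7 vs 2] → B does not strictly dominate C (column X: 5 ≤ 6)
  C vs A: [6 vs 7, 6 vs 1, 2 vs 5] → C does not strictly dominate A (column X: 6 ≤ 7)
  C vs B: [6 vs 5, 6 vs 7, 2 vs 7] → C does not strictly dominate B (column Y: 6 ≤ 7)
No single strategy strictly dominates all others → no strictly dominant strategy.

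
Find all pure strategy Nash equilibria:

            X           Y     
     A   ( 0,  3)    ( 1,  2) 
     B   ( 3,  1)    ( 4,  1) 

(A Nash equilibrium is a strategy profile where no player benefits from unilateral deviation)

Nash equilibrium: (B, X), (B, Y)

Work:
Best responses:
  P1 vs X: payoffs [0, 3] → best response B (payoff 3)
  P1 vs Y: payoffs [1, 4] → best response B (payoff 4)
  P2 vs A: payoffs [3, 2] → best response X (payoff 3)
  P2 vs B: payoffs [1, 1] → best response X/Y (payoff 1)
Mutual best responses: (B,X), (B,Y) → Nash equilibria.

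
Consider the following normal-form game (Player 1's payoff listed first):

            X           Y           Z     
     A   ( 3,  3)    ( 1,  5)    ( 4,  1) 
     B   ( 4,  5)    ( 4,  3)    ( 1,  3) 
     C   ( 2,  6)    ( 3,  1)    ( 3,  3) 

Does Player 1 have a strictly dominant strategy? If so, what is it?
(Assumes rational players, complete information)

No strictly dominant strategy exists for Player 1

Work:
A strategy strictly dominates another if it gives a strictly higher payoff against every opponent action. Compare each pair of P1's strategies column-by-column:
  A vs B: [3 vs 4, 1 vs 4, 4 vs 1] → A does not strictly dominate B (column X: 3 ≤ 4)
  A vs C: [3 vs 2, 1 vs 3, 4 vs 3] → A does not strictly dominate C (column Y: 1 ≤ 3)
  B vs A: [4 vs 3, 4 vs 1, 1 vs 4] → B does not strictly dominate A (column Z: 1 ≤ 4)
  B vs C: [4 vs 2, 4 vs 3, 1 vs 3] → B does not strictly dominate C (column Z: 1 ≤ 3)
  C vs A: [2 vs 3, 3 vs 1, 3 vs 4] → C does not strictly dominate A (column X: 2 ≤ 3)
  C vs B: [2 vs 4, 3 vs 4, 3 vs 1] → C does not strictly dominate B (column X: 2 ≤ 4)
No single strategy strictly dominates all others → no strictly dominant strategy.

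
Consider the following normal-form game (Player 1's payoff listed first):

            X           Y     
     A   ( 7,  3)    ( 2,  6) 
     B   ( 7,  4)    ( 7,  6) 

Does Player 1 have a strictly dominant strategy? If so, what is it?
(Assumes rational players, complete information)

No strictly dominant strategy exists for Player 1

Work:
A strategy strictly dominates another if it gives a strictly higher payoff against every opponent action. Compare each pair of P1's strategies column-by-column:
  A vs B: [7 vs 7, 2 vs 7] → A does not strictly dominate B (column X: 7 ≤ 7)
  B vs A: [7 vs 7, 7 vs 2] → B does not strictly dominate A (column X: 7 ≤ 7)
No single strategy strictly dominates all others → no strictly dominant strategy.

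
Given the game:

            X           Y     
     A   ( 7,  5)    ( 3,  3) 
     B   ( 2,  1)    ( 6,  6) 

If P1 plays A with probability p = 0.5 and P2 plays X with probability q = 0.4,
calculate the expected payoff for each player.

E[P1] = 4.5, E[P2] = 3.9

Work:
E[P1] = p·q·π₁(A,X) + p·(1-q)·π₁(A,Y) + (1-p)·q·π₁(B,X) + (1-p)·(1-q)·π₁(B,Y)
= 0.5·0.4·7 + 0.5·0.6·3 + 0.5·0.4·2 + 0.5·0.6·6
= 4.5

E[P2] = 3.9 (similar calculation)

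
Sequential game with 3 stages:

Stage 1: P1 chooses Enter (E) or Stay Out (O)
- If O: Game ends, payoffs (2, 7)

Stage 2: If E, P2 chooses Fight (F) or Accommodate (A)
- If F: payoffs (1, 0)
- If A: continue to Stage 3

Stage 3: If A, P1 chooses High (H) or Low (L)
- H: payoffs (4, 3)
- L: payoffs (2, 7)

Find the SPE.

SPE: (E, A, H); Outcome (4, 3)

Work:
Stage 3: P1 chooses H (4 vs 2)
Stage 2: P2: F->0, A->3 (anticipating H). Choose A
Stage 1: P1: O->2, E->4 (anticipating A, H). Choose E
SPE path: E -> A -> H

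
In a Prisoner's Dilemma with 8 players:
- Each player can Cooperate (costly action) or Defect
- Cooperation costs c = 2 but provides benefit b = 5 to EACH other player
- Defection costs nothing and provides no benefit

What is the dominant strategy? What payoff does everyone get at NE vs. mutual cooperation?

Dominant: Defect; NE payoff = 0; Coop payoff = 33

Work:
Defect dominates (saves cost c = 2, benefit to others is external)
NE: All defect → everyone gets 0
If all cooperate: each receives (7)×5 - 2 = 33
Social dilemma: 33 > 0 but NE gives 0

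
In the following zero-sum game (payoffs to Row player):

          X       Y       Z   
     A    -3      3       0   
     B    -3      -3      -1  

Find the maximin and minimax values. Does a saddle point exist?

Maximin = -3, Minimax = -3, Saddle: True

Work:
Row minimums: [-3, -3] → maximin = -3
Column maximums: [-3, 3, 0] → minimax = -3
Saddle point exists! Game value = -3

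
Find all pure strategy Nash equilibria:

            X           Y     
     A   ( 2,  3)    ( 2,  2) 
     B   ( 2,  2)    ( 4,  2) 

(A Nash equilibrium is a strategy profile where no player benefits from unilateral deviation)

Nash equilibrium: (A, X), (B, X), (B, Y)

Work:
Best responses:
  P1 vs X: payoffs [2, 2] → best response A/B (payoff 2)
  P1 vs Y: payoffs [2, 4] → best response B (payoff 4)
  P2 vs A: payoffs [3, 2] → best response X (payoff 3)
  P2 vs B: payoffs [2, 2] → best response X/Y (payoff 2)
Mutual best responses: (A,X), (B,X), (B,Y) → Nash equilibria.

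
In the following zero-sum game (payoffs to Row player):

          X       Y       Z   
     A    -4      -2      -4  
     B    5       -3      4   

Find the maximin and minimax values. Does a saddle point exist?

Maximin = -3, Minimax = -2, Saddle: False

Work:
Row minimums: [-4, -3] → maximin = -3
Column maximums: [5, -2, 4] → minimax = -2
No saddle point (maximin ≠ minimax). Mixed strategy needed.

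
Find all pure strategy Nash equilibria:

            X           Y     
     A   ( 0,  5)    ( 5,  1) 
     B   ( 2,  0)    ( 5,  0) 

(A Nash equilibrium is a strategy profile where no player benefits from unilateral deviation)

Nash equilibrium: (B, X), (B, Y)

Work:
Best responses:
  P1 vs X: payoffs [0, 2] → best response B (payoff 2)
  P1 vs Y: payoffs [5, 5] → best response A/B (payoff 5)
  P2 vs A: payoffs [5, 1] → best response X (payoff 5)
  P2 vs B: payoffs [0, 0] → best response X/Y (payoff 0)
Mutual best responses: (B,X), (B,Y) → Nash equilibria.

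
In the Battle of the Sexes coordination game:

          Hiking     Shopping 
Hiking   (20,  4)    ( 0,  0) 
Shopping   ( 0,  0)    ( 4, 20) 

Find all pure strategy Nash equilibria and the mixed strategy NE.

Pure NE: (Hiking, Hiking) and (Shopping, Shopping); Mixed NE: p = 0.8333, q = 0.1667

Work:
Check pure NE:
(Hiking, Hiking): (20, 4) - no unilateral deviation beneficial
(Shopping, Shopping): (4, 20) - no unilateral deviation beneficial
Mixed NE: P1 plays Hiking with p = 0.8333, P2 plays Hiking with q = 0.1667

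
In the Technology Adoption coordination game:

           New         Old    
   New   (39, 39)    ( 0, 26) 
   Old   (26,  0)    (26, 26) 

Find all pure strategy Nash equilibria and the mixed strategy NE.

Pure NE: (New, New) and (Old, Old); Mixed NE: p = 0.6667, q = 0.6667

Work:
Check pure NE:
(New, New): (39, 39) - no unilateral deviation beneficial
(Old, Old): (26, 26) - no unilateral deviation beneficial
Mixed NE: P1 plays New with p = 0.6667, P2 plays New with q = 0.6667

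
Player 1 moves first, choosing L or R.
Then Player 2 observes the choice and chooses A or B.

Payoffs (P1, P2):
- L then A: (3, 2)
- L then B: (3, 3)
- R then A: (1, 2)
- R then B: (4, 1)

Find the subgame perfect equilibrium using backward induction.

P1 plays L, P2 plays B after L and A after R; Payoff (3, 3)

Work:
Backward induction:
After L: P2 chooses B → P1 gets 3
After R: P2 chooses A → P1 gets 1
P1 chooses L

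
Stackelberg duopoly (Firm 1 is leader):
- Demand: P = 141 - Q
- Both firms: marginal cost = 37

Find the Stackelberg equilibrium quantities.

q₁* (leader) = 52.0, q₂* (follower) = 26.0

Work:
Follower's reaction: q₂ = (a - c - q₁)/2
Leader substitutes: π₁ = q₁·(a - q₁ - (a-c-q₁)/2 - c)
FOC: q₁* = (141 - 37)/2 = 52.00
Then: q₂* = (141 - 37 - 52.0)/2 = 26.00
Leader has first-mover advantage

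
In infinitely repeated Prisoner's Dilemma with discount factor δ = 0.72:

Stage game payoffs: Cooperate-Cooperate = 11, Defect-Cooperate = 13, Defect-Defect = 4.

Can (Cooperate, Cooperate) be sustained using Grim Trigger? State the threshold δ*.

δ* = 0.2222; since δ = 0.72 ≥ 0.2222, cooperation can be sustained

Work:
For Grim Trigger:
Cooperate forever: 11/(1-δ)
Defect then punished: 13 + 4·δ/(1-δ)
Need: 11/(1-δ) ≥ 13 + 4·δ/(1-δ)
Solving: δ ≥ (T-R)/(T-P) = (13-11)/(13-4) = 0.2222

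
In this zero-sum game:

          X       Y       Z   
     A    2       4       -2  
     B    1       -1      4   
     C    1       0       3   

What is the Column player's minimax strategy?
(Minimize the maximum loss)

Column should play X, value = 2

Work:
Column player minimizes Row's maximum payoff:
Column X: max payoff to Row = 2
Column Y: max payoff to Row = 4
Column Z: max payoff to Row = 4
Minimum is 2, achieved by column X.
Minimax strategy: X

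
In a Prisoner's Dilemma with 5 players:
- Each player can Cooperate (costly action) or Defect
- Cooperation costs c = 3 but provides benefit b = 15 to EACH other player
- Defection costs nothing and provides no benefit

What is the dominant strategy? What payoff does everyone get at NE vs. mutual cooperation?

Dominant: Defect; NE payoff = 0; Coop payoff = 57

Work:
Defect dominates (saves cost c = 3, benefit to others is external)
NE: All defect → everyone gets 0
If all cooperate: each receives (4)×15 - 3 = 57
Social dilemma: 57 > 0 but NE gives 0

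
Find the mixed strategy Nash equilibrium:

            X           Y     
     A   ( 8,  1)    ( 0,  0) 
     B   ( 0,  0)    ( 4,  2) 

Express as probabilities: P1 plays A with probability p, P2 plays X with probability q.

p = 0.6667, q = 0.3333

Work:
Find probabilities that make opponent indifferent:
P2 chooses q to make P1 indifferent between A and B
P1 chooses p to make P2 indifferent between X and Y
Mixed NE: P1 plays (A: 0.6667, B: 0.3333), P2 plays (X: 0.3333, Y: 0.6667)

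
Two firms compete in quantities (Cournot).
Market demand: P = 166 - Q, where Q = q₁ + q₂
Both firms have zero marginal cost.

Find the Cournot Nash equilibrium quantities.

q₁* = q₂* = 55.33; P* = 55.33

Work:
Profit: π_i = P·q_i = (a - q_i - q_j)·q_i
FOC: ∂π_i/∂q_i = a - 2q_i - q_j = 0
Reaction function: q_i = (166 - q_j)/2
Symmetry: q* = 166/3 = 55.33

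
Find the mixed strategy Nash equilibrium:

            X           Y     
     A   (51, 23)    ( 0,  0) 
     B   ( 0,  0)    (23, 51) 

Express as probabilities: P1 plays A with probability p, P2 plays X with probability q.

p = 0.6892, q = 0.3108

Work:
Find probabilities that make opponent indifferent:
P2 chooses q to make P1 indifferent between A and B
P1 chooses p to make P2 indifferent between X and Y
Mixed NE: P1 plays (A: 0.6892, B: 0.3108), P2 plays (X: 0.3108, Y: 0.6892)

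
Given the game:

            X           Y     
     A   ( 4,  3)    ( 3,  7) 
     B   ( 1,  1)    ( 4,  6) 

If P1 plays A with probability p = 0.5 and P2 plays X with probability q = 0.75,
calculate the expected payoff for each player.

E[P1] = 2.75, E[P2] = 3.125

Work:
E[P1] = p·q·π₁(A,X) + p·(1-q)·π₁(A,Y) + (1-p)·q·π₁(B,X) + (1-p)·(1-q)·π₁(B,Y)
= 0.5·0.75·4 + 0.5·0.25·3 + 0.5·0.75·1 + 0.5·0.25·4
= 2.75

E[P2] = 3.125 (similar calculation)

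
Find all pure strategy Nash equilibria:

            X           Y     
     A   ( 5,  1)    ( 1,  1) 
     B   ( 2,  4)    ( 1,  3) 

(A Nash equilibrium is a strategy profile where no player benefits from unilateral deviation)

Nash equilibrium: (A, X), (A, Y)

Work:
Best responses:
  P1 vs X: payoffs [5, 2] → best response A (payoff 5)
  P1 vs Y: payoffs [1, 1] → best response A/B (payoff 1)
  P2 vs A: payoffs [1, 1] → best response X/Y (payoff 1)
  P2 vs B: payoffs [4, 3] → best response X (payoff 4)
Mutual best responses: (A,X), (A,Y) → Nash equilibria.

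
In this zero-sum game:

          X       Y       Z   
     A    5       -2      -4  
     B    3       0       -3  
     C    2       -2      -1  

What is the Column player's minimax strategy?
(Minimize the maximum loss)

Column should play Z, value = -1

Work:
Column player minimizes Row's maximum payoff:
Column X: max payoff to Row = 5
Column Y: max payoff to Row = 0
Column Z: max payoff to Row = -1
Minimum is -1, achieved by column Z.
Minimax strategy: Z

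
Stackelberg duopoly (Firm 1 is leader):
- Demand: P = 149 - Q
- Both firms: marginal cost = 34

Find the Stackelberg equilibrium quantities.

q₁* (leader) = 57.5, q₂* (follower) = 28.75

Work:
Follower's reaction: q₂ = (a - c - q₁)/2
Leader substitutes: π₁ = q₁·(a - q₁ - (a-c-q₁)/2 - c)
FOC: q₁* = (149 - 34)/2 = 57.50
Then: q₂* = (149 - 34 - 57.5)/2 = 28.75
Leader has first-mover advantage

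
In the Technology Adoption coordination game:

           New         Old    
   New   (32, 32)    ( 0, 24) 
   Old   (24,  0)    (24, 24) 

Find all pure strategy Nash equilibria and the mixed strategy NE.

Pure NE: (New, New) and (Old, Old); Mixed NE: p = 0.75, q = 0.75

Work:
Check pure NE:
(New, New): (32, 32) - no unilateral deviation beneficial
(Old, Old): (24, 24) - no unilateral deviation beneficial
Mixed NE: P1 plays New with p = 0.75, P2 plays New with q = 0.75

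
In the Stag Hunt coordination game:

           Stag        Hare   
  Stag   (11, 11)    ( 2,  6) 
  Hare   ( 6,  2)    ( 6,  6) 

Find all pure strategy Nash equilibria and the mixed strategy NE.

Pure NE: (Stag, Stag) and (Hare, Hare); Mixed NE: p = 0.4444, q = 0.4444

Work:
Check pure NE:
(Stag, Stag): (11, 11) - no unilateral deviation beneficial
(Hare, Hare): (6, 6) - no unilateral deviation beneficial
Mixed NE: P1 plays Stag with p = 0.4444, P2 plays Stag with q = 0.4444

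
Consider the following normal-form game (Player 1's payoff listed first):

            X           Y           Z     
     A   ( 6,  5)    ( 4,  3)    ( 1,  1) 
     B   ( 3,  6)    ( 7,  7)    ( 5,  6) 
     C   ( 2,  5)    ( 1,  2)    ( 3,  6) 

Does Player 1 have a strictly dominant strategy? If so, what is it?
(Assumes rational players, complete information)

No strictly dominant strategy exists for Player 1

Work:
A strategy strictly dominates another if it gives a strictly higher payoff against every opponent action. Compare each pair of P1's strategies column-by-column:
  A vs B: [6 vs 3, 4 vs 7, 1 vs 5] → A does not strictly dominate B (column Y: 4 ≤ 7)
  A vs C: [6 vs 2, 4 vs 1, 1 vs 3] → A does not strictly dominate C (column Z: 1 ≤ 3)
  B vs A: [3 vs 6, 7 vs 4, 5 vs 1] → B does not strictly dominate A (column X: 3 ≤ 6)
  B vs C: [3 vs 2, 7 vs 1, 5 vs 3] → B strictly dominates C
  C vs A: [2 vs 6, 1 vs 4, 3 vs 1] → C does not strictly dominate A (column X: 2 ≤ 6)
  C vs B: [2 vs 3, 1 vs 7, 3 vs 5] → C does not strictly dominate B (column X: 2 ≤ 3)
No single strategy strictly dominates all others → no strictly dominant strategy.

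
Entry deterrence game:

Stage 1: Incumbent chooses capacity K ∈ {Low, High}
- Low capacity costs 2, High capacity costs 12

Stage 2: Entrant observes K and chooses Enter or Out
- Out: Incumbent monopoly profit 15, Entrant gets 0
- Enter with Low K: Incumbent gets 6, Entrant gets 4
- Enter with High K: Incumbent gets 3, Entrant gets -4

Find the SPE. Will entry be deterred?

SPE: (Low, Enter|Low, Out|High); Entry not deterred. Incumbent net profit = 4, Entrant gets 4

Work:
After Low K: Entrant enters (4 > 0)
After High K: Entrant stays out (-4 < 0)
Incumbent: Low → 6−2=4, High → 15−12=3
Incumbent chooses Low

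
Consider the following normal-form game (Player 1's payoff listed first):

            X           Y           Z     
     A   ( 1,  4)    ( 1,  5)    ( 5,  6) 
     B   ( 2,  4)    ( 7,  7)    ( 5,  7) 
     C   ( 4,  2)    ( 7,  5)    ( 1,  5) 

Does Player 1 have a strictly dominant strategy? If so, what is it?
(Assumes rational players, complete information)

No strictly dominant strategy exists for Player 1

Work:
A strategy strictly dominates another if it gives a strictly higher payoff against every opponent action. Compare each pair of P1's strategies column-by-column:
  A vs B: [1 vs 2, 1 vs 7, 5 vs 5] → A does not strictly dominate B (column X: 1 ≤ 2)
  A vs C: [1 vs 4, 1 vs 7, 5 vs 1] → A does not strictly dominate C (column X: 1 ≤ 4)
  B vs A: [2 vs 1, 7 vs 1, 5 vs 5] → B does not strictly dominate A (column Z: 5 ≤ 5)
  B vs C: [2 vs 4, 7 vs 7, 5 vs 1] → B does not strictly dominate C (column X: 2 ≤ 4)
  C vs A: [4 vs 1, 7 vs 1, 1 vs 5] → C does not strictly dominate A (column Z: 1 ≤ 5)
  C vs B: [4 vs 2, 7 vs 7, 1 vs 5] → C does not strictly dominate B (column Y: 7 ≤ 7)
No single strategy strictly dominates all others → no strictly dominant strategy.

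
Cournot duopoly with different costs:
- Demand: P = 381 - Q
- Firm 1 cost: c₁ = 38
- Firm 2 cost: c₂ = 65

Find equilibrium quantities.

q₁* = 123.33, q₂* = 96.33

Work:
Reaction: q₁ = (381 - 38 - q₂)/2
Reaction: q₂ = (381 - 65 - q₁)/2
Solve simultaneously:
q₁* = (381 - 2×38 + 65)/3 = 123.33
q₂* = (381 - 2×65 + 38)/3 = 96.33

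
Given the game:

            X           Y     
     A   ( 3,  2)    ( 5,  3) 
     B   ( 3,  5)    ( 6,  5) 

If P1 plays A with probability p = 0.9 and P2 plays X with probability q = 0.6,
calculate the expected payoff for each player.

E[P1] = 3.84, E[P2] = 2.66

Work:
E[P1] = p·q·π₁(A,X) + p·(1-q)·π₁(A,Y) + (1-p)·q·π₁(B,X) + (1-p)·(1-q)·π₁(B,Y)
= 0.9·0.6·3 + 0.9·0.4·5 + 0.1·0.6·3 + 0.1·0.4·6
= 3.84

E[P2] = 2.66 (similar calculation)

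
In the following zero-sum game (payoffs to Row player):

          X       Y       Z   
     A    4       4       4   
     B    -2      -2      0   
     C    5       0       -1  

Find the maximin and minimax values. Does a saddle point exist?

Maximin = 4, Minimax = 4, Saddle: True

Work:
Row minimums: [4, -2, -1] → maximin = 4
Column maximums: [5, 4, 4] → minimax = 4
Saddle point exists! Game value = 4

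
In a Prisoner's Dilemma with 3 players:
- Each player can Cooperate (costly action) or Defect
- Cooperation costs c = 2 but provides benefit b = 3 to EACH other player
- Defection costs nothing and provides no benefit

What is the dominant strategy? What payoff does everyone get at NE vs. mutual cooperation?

Dominant: Defect; NE payoff = 0; Coop payoff = 4

Work:
Defect dominates (saves cost c = 2, benefit to others is external)
NE: All defect → everyone gets 0
If all cooperate: each receives (2)×3 - 2 = 4
Social dilemma: 4 > 0 but NE gives 0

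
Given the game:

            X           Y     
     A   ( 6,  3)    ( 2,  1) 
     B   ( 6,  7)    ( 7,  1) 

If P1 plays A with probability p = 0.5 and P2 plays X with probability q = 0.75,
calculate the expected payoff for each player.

E[P1] = 5.625, E[P2] = 4.0

Work:
E[P1] = p·q·π₁(A,X) + p·(1-q)·π₁(A,Y) + (1-p)·q·π₁(B,X) + (1-p)·(1-q)·π₁(B,Y)
= 0.5·0.75·6 + 0.5·0.25·2 + 0.5·0.75·6 + 0.5·0.25·7
= 5.625

E[P2] = 4.0 (similar calculation)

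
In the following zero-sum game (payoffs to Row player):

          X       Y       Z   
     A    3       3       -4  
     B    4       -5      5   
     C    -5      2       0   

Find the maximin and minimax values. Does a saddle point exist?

Maximin = -4, Minimax = 3, Saddle: False

Work:
Row minimums: [-4, -5, -5] → maximin = -4
Column maximums: [4, 3, 5] → minimax = 3
No saddle point (maximin ≠ minimax). Mixed strategy needed.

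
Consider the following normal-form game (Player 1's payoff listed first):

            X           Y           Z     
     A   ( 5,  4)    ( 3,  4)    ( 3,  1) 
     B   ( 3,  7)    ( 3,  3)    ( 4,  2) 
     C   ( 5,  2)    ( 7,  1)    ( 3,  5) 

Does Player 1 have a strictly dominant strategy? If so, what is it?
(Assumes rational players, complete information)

No strictly dominant strategy exists for Player 1

Work:
A strategy strictly dominates another if it gives a strictly higher payoff against every opponent action. Compare each pair of P1's strategies column-by-column:
  A vs B: [5 vs 3, 3 vs 3, 3 vs 4] → A does not strictly dominate B (column Y: 3 ≤ 3)
  A vs C: [5 vs 5, 3 vs 7, 3 vs 3] → A does not strictly dominate C (column X: 5 ≤ 5)
  B vs A: [3 vs 5, 3 vs 3, 4 vs 3] → B does not strictly dominate A (column X: 3 ≤ 5)
  B vs C: [3 vs 5, 3 vs 7, 4 vs 3] → B does not strictly dominate C (column X: 3 ≤ 5)
  C vs A: [5 vs 5, 7 vs 3, 3 vs 3] → C does not strictly dominate A (column X: 5 ≤ 5)
  C vs B: [5 vs 3, 7 vs 3, 3 vs 4] → C does not strictly dominate B (column Z: 3 ≤ 4)
No single strategy strictly dominates all others → no strictly dominant strategy.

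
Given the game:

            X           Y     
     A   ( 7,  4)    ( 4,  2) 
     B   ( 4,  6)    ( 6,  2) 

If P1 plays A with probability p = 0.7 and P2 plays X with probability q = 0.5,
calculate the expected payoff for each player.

E[P1] = 5.35, E[P2] = 3.3

Work:
E[P1] = p·q·π₁(A,X) + p·(1-q)·π₁(A,Y) + (1-p)·q·π₁(B,X) + (1-p)·(1-q)·π₁(B,Y)
= 0.7·0.5·7 + 0.7·0.5·4 + 0.3·0.5·4 + 0.3·0.5·6
= 5.35

E[P2] = 3.3 (similar calculation)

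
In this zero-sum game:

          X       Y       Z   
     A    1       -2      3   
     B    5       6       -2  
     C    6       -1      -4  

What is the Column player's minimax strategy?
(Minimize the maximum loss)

Column should play Z, value = 3

Work:
Column player minimizes Row's maximum payoff:
Column X: max payoff to Row = 6
Column Y: max payoff to Row = 6
Column Z: max payoff to Row = 3
Minimum is 3, achieved by column Z.
Minimax strategy: Z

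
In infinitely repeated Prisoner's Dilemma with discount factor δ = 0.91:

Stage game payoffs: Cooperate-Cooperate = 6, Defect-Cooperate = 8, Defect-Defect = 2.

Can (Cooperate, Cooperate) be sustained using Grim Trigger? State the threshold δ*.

δ* = 0.3333; since δ = 0.91 ≥ 0.3333, cooperation can be sustained

Work:
For Grim Trigger:
Cooperate forever: 6/(1-δ)
Defect then punished: 8 + 2·δ/(1-δ)
Need: 6/(1-δ) ≥ 8 + 2·δ/(1-δ)
Solving: δ ≥ (T-R)/(T-P) = (8-6)/(8-2) = 0.3333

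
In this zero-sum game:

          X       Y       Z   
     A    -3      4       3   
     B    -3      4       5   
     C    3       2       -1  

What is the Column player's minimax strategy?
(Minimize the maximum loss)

Column should play X, value = 3

Work:
Column player minimizes Row's maximum payoff:
Column X: max payoff to Row = 3
Column Y: max payoff to Row = 4
Column Z: max payoff to Row = 5
Minimum is 3, achieved by column X.
Minimax strategy: X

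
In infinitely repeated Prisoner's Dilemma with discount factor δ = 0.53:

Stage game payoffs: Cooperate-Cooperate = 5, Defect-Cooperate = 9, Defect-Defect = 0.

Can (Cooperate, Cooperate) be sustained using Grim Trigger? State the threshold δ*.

δ* = 0.4444; since δ = 0.53 ≥ 0.4444, cooperation can be sustained

Work:
For Grim Trigger:
Cooperate forever: 5/(1-δ)
Defect then punished: 9 + 0·δ/(1-δ)
Need: 5/(1-δ) ≥ 9 + 0·δ/(1-δ)
Solving: δ ≥ (T-R)/(T-P) = (9-5)/(9-0) = 0.4444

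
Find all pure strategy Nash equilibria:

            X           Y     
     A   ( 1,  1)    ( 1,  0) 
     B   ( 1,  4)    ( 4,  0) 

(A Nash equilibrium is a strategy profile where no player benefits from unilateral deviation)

Nash equilibrium: (A, X), (B, X)

Work:
Best responses:
  P1 vs X: payoffs [1, 1] → best response A/B (payoff 1)
  P1 vs Y: payoffs [1, 4] → best response B (payoff 4)
  P2 vs A: payoffs [1, 0] → best response X (payoff 1)
  P2 vs B: payoffs [4, 0] → best response X (payoff 4)
Mutual best responses: (A,X), (B,X) → Nash equilibria.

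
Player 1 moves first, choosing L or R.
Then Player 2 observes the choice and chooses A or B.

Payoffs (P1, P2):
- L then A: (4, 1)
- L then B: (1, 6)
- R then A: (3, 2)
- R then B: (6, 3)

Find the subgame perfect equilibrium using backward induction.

P1 plays R, P2 plays B after L and B after R; Payoff (6, 3)

Work:
Backward induction:
After L: P2 chooses B → P1 gets 1
After R: P2 chooses B → P1 gets 6
P1 chooses R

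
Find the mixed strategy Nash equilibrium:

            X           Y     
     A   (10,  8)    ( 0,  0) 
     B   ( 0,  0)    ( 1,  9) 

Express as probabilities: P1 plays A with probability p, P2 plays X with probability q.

p = 0.5294, q = 0.0909

Work:
Find probabilities that make opponent indifferent:
P2 chooses q to make P1 indifferent between A and B
P1 chooses p to make P2 indifferent between X and Y
Mixed NE: P1 plays (A: 0.5294, B: 0.4706), P2 plays (X: 0.0909, Y: 0.9091)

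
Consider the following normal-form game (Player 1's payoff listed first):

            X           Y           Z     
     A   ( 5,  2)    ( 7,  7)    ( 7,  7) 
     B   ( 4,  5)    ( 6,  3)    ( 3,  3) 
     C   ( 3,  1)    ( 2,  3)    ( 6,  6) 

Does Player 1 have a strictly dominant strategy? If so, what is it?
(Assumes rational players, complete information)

Yes, Player 1's strictly dominant strategy is A

Work:
A strategy strictly dominates another if it gives a strictly higher payoff against every opponent action. Compare each pair of P1's strategies column-by-column:
  A vs B: [5 vs 4, 7 vs 6, 7 vs 3] → A strictly dominates B
  A vs C: [5 vs 3, 7 vs 2, 7 vs 6] → A strictly dominates C
  B vs A: [4 vs 5, 6 vs 7, 3 vs 7] → B does not strictly dominate A (column X: 4 ≤ 5)
  B vs C: [4 vs 3, 6 vs 2, 3 vs 6] → B does not strictly dominate C (column Z: 3 ≤ 6)
  C vs A: [3 vs 5, 2 vs 7, 6 vs 7] → C does not strictly dominate A (column X: 3 ≤ 5)
  C vs B: [3 vs 4, 2 vs 6, 6 vs 3] → C does not strictly dominate B (column X: 3 ≤ 4)
A strictly dominates every other strategy → strictly dominant.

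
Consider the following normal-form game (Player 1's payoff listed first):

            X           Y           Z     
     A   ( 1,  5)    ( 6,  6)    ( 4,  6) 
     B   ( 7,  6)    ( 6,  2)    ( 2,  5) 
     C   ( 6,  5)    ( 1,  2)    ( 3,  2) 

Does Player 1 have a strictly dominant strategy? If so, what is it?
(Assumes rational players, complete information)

No strictly dominant strategy exists for Player 1

Work:
A strategy strictly dominates another if it gives a strictly higher payoff against every opponent action. Compare each pair of P1's strategies column-by-column:
  A vs B: [1 vs 7, 6 vs 6, 4 vs 2] → A does not strictly dominate B (column X: 1 ≤ 7)
  A vs C: [1 vs 6, 6 vs 1, 4 vs 3] → A does not strictly dominate C (column X: 1 ≤ 6)
  B vs A: [7 vs 1, 6 vs 6, 2 vs 4] → B does not strictly dominate A (column Y: 6 ≤ 6)
  B vs C: [7 vs 6, 6 vs 1, 2 vs 3] → B does not strictly dominate C (column Z: 2 ≤ 3)
  C vs A: [6 vs 1, 1 vs 6, 3 vs 4] → C does not strictly dominate A (column Y: 1 ≤ 6)
  C vs B: [6 vs 7, 1 vs 6, 3 vs 2] → C does not strictly dominate B (column X: 6 ≤ 7)
No single strategy strictly dominates all others → no strictly dominant strategy.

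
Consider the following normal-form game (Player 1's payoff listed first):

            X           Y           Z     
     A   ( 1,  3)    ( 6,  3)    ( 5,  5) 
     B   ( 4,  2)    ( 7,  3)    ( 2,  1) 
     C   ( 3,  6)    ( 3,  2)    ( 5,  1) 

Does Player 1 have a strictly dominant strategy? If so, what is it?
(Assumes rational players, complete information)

No strictly dominant strategy exists for Player 1

Work:
A strategy strictly dominates another if it gives a strictly higher payoff against every opponent action. Compare each pair of P1's strategies column-by-column:
  A vs B: [1 vs 4, 6 vs 7, 5 vs 2] → A does not strictly dominate B (column X: 1 ≤ 4)
  A vs C: [1 vs 3, 6 vs 3, 5 vs 5] → A does not strictly dominate C (column X: 1 ≤ 3)
  B vs A: [4 vs 1, 7 vs 6, 2 vs 5] → B does not strictly dominate A (column Z: 2 ≤ 5)
  B vs C: [4 vs 3, 7 vs 3, 2 vs 5] → B does not strictly dominate C (column Z: 2 ≤ 5)
  C vs A: [3 vs 1, 3 vs 6, 5 vs 5] → C does not strictly dominate A (column Y: 3 ≤ 6)
  C vs B: [3 vs 4, 3 vs 7, 5 vs 2] → C does not strictly dominate B (column X: 3 ≤ 4)
No single strategy strictly dominates all others → no strictly dominant strategy.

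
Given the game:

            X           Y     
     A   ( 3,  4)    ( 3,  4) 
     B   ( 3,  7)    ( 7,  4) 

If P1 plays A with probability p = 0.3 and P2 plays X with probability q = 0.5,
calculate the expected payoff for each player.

E[P1] = 4.4, E[P2] = 5.05

Work:
E[P1] = p·q·π₁(A,X) + p·(1-q)·π₁(A,Y) + (1-p)·q·π₁(B,X) + (1-p)·(1-q)·π₁(B,Y)
= 0.3·0.5·3 + 0.3·0.5·3 + 0.7·0.5·3 + 0.7·0.5·7
= 4.4

E[P2] = 5.05 (similar calculation)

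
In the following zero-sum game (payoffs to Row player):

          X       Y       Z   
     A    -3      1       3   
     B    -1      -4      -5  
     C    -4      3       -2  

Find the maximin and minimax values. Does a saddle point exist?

Maximin = -3, Minimax = -1, Saddle: False

Work:
Row minimums: [-3, -5, -4] → maximin = -3
Column maximums: [-1, 3, 3] → minimax = -1
No saddle point (maximin ≠ minimax). Mixed strategy needed.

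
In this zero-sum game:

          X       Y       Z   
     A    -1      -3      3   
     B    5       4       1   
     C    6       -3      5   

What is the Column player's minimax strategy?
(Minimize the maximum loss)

Column should play Y, value = 4

Work:
Column player minimizes Row's maximum payoff:
Column X: max payoff to Row = 6
Column Y: max payoff to Row = 4
Column Z: max payoff to Row = 5
Minimum is 4, achieved by column Y.
Minimax strategy: Y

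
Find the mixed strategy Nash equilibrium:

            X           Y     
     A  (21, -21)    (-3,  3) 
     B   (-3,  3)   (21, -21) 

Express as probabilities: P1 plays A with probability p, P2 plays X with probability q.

p = 0.5, q = 0.5

Work:
Find probabilities that make opponent indifferent:
P2 chooses q to make P1 indifferent between A and B
P1 chooses p to make P2 indifferent between X and Y
Mixed NE: P1 plays (A: 0.5, B: 0.5), P2 plays (X: 0.5, Y: 0.5)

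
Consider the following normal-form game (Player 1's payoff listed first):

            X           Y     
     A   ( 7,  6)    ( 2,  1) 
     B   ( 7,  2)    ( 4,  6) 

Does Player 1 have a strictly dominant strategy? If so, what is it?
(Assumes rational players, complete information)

No strictly dominant strategy exists for Player 1

Work:
A strategy strictly dominates another if it gives a strictly higher payoff against every opponent action. Compare each pair of P1's strategies column-by-column:
  A vs B: [7 vs 7, 2 vs 4] → A does not strictly dominate B (column X: 7 ≤ 7)
  B vs A: [7 vs 7, 4 vs 2] → B does not strictly dominate A (column X: 7 ≤ 7)
No single strategy strictly dominates all others → no strictly dominant strategy.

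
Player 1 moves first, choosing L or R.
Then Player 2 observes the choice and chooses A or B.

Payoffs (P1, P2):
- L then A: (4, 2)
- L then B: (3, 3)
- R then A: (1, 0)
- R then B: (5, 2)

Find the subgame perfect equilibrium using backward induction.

P1 plays R, P2 plays B after L and B after R; Payoff (5, 2)

Work:
Backward induction:
After L: P2 chooses B → P1 gets 3
After R: P2 chooses B → P1 gets 5
P1 chooses R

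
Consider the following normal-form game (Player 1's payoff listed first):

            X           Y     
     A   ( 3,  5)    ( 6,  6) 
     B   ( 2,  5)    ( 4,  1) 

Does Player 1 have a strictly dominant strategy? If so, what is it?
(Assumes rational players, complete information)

Yes, Player 1's strictly dominant strategy is A

Work:
A strategy strictly dominates another if it gives a strictly higher payoff against every opponent action. Compare each pair of P1's strategies column-by-column:
  A vs B: [3 vs 2, 6 vs 4] → A strictly dominates B
  B vs A: [2 vs 3, 4 vs 6] → B does not strictly dominate A (column X: 2 ≤ 3)
A strictly dominates every other strategy → strictly dominant.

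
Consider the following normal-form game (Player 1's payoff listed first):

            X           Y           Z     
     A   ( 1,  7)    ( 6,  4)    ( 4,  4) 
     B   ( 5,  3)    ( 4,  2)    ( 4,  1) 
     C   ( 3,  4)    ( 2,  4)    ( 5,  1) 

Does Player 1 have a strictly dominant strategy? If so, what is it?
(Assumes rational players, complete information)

No strictly dominant strategy exists for Player 1

Work:
A strategy strictly dominates another if it gives a strictly higher payoff against every opponent action. Compare each pair of P1's strategies column-by-column:
  A vs B: [1 vs 5, 6 vs 4, 4 vs 4] → A does not strictly dominate B (column X: 1 ≤ 5)
  A vs C: [1 vs 3, 6 vs 2, 4 vs 5] → A does not strictly dominate C (column X: 1 ≤ 3)
  B vs A: [5 vs 1, 4 vs 6, 4 vs 4] → B does not strictly dominate A (column Y: 4 ≤ 6)
  B vs C: [5 vs 3, 4 vs 2, 4 vs 5] → B does not strictly dominate C (column Z: 4 ≤ 5)
  C vs A: [3 vs 1, 2 vs 6, 5 vs 4] → C does not strictly dominate A (column Y: 2 ≤ 6)
  C vs B: [3 vs 5, 2 vs 4, 5 vs 4] → C does not strictly dominate B (column X: 3 ≤ 5)
No single strategy strictly dominates all others → no strictly dominant strategy.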